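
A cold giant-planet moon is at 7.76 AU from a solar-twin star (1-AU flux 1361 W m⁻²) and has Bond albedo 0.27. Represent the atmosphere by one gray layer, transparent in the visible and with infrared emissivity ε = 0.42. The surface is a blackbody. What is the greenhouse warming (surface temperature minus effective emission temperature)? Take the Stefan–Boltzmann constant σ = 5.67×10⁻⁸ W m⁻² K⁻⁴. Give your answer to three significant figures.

5.61 K

Irradiance scales as 1/d², so S = 1361 W m⁻² × (1/7.76)² = 22.60 W m⁻².
The planet radiates to space at T_e = [S(1−α)/(4σ)]^(1/4) = 92.35 K.
For a single slab of emissivity ε, T_s⁴ = 2T_e⁴/(2−ε); thus T_s = 92.35·(1.266)^(1/4) = 97.96 K.
T_s − T_e = 97.96 − 92.35 = 5.606 K.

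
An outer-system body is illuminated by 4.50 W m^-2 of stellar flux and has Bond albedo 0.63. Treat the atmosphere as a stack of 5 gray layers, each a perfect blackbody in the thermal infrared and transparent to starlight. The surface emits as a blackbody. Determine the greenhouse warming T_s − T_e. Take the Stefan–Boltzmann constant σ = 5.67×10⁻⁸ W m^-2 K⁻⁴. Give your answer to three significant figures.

29.4 K

The effective emission temperature is T_e = [S(1−α)/(4σ)]^¼ = 52.05 K.
Surface: T_s = (6)^¼·T_e = 81.47 K.
Warming: T_s − T_e = 29.41 K.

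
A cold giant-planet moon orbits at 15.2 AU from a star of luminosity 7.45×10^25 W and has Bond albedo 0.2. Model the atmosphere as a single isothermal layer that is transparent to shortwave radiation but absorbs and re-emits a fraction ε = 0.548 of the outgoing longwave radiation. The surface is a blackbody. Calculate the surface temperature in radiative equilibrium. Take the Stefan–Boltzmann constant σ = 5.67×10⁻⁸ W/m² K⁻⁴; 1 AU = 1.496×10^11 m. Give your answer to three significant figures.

Orbital distance: d = 15.2 AU = 2.274×10^12 m.
Spreading L over a sphere of radius d: S = 7.45×10^25/(4π·2.27×10^12²) = 1.147 W/m².
At the top of the atmosphere, σT_e⁴ = S(1−α)/4 = 0.2293 W/m², giving T_e = 44.84 K.
The surface balance (absorbed SW + ε·downward IR = σT_s⁴) with T_a⁴ = T_s⁴/2 reduces to T_s = T_e·[2/(2−ε)]^¼ = 48.58 K.

48.6 K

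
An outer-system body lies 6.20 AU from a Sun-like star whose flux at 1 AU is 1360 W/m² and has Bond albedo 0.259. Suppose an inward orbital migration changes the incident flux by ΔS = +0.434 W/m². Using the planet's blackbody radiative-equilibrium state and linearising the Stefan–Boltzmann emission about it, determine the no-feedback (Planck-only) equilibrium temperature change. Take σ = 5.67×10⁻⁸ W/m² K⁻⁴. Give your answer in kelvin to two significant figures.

Irradiance scales as 1/d², so S = 1360 W/m² × (1/6.20)² = 35.38 W/m².
The baseline emission temperature is T_e = 103.7 K.
ΔF = Δ[S(1−α)]/4 = (1−0.259)·+0.434/4 = 0.08040 W/m².
The Planck feedback parameter is 4σT_e³ = 0.2528 W/m²/K.
So ΔT₀ = 0.08040/0.2528 = 0.318 K.

0.32 K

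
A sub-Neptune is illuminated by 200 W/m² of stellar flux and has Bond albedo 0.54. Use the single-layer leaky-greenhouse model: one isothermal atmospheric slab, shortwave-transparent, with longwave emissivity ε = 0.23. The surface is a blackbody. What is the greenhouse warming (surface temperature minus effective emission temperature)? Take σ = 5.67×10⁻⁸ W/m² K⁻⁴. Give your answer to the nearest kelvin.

4 K

Effective emission temperature (TOA balance): σT_e⁴ = S(1−α)/4 = 23.00 W/m² → T_e = 141.9 K.
For a single slab of emissivity ε, T_s⁴ = 2T_e⁴/(2−ε); thus T_s = 141.9·(1.13)^(1/4) = 146.3 K.
T_s − T_e = 146.3 − 141.9 = 4.401 K.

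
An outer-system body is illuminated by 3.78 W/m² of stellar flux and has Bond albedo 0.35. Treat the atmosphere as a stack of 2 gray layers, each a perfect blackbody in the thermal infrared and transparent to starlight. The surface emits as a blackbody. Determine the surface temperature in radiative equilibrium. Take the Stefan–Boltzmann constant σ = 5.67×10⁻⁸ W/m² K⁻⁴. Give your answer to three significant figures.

75.5 kelvin

Top-of-atmosphere balance: σT_e⁴ = S(1−α)/4 = 0.6142 W/m² → T_e = 57.37 K.
Layer-by-layer balance gives σT_s⁴ = (N+1)σT_e⁴, so T_s = 3^¼·57.37 = 75.50 K.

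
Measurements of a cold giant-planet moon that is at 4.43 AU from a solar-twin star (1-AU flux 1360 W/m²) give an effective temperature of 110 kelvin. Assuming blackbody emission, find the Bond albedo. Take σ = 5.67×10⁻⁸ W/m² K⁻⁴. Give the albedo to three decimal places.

0.521

Irradiance scales as 1/d², so S = 1360 W/m² × (1/4.43)² = 69.30 W/m².
Rearranging the radiative balance, α = 1 − 4σT⁴/S.
σT⁴ = 8.301 W/m², so 4σT⁴ = 33.21 W/m².
Hence α = 1 − 33.21/69.30 = 0.5208.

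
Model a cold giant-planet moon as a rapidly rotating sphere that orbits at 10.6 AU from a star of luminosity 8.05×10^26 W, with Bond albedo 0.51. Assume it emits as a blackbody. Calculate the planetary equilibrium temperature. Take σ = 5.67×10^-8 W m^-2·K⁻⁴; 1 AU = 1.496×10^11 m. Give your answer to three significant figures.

86.1 K

Orbital distance: d = 10.6 AU = 1.586×10^12 m.
Spreading L over a sphere of radius d: S = 8.05×10^26/(4π·1.59×10^12²) = 25.47 W m^-2.
The planet absorbs (1−α)S over its disc πR² and re-emits over 4πR², so the mean absorbed flux is (1−0.51)·25.47/4 = 3.121 W m^-2.
Set σT⁴ = 3.121 → T = (3.121/σ)^(1/4) = 86.13 K.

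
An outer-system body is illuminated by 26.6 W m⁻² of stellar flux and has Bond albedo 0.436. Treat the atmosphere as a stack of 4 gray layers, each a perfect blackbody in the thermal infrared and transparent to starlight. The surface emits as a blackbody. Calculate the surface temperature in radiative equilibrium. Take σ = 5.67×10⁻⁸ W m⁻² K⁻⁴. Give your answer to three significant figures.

Top-of-atmosphere balance: σT_e⁴ = S(1−α)/4 = 3.751 W m⁻² → T_e = 90.18 K.
For an N-layer opaque stack, T_s⁴ = (N+1)T_e⁴, hence T_s = (5)^(1/4)×90.18 K = 134.9 K.

135 K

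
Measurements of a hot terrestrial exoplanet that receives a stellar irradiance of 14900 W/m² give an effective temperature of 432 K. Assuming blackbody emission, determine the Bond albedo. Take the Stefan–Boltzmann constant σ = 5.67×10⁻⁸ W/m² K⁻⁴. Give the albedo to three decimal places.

Energy balance: S(1−α)/4 = σT⁴, so 1−α = 4σT⁴/S.
σT⁴ = 1975 W/m², so 4σT⁴ = 7899 W/m².
Hence α = 1 − 7899/14900 = 0.4699.

0.470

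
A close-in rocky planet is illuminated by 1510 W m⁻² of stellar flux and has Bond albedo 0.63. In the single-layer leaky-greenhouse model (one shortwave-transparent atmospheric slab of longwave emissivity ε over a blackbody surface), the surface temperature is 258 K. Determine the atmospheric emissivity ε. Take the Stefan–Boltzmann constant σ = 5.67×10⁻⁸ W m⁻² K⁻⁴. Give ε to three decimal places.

TOA balance gives T_e = 222.8 K.
Inverting T_s⁴ = 2T_e⁴/(2−ε): (T_e/T_s)⁴ = 0.5560, so ε = 2(1 − 0.5560) = 0.8880.

0.888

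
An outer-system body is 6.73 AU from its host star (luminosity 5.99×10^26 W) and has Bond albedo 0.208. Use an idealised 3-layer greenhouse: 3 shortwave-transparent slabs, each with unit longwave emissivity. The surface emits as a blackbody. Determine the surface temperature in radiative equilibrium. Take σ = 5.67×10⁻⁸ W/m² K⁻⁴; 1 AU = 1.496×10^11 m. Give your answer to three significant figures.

d = 6.73 × 1.496×10^11 m = 1.007×10^12 m.
Flux at the orbit: S = L/(4πd²) = 5.99×10^26/(4π·(1.01×10^12)²) = 47.02 W/m².
The effective emission temperature is T_e = [S(1−α)/(4σ)]^¼ = 113.2 K.
With N = 3 opaque layers, T_s = (N+1)^(1/4)·T_e = 4^(1/4)·113.2 = 160.1 K.

160 kelvin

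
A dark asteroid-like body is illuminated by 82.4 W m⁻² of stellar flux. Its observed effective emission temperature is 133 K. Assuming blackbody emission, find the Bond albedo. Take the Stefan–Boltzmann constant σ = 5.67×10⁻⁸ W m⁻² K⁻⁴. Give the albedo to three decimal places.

0.139

Energy balance: S(1−α)/4 = σT⁴, so 1−α = 4σT⁴/S.
4σT⁴ = 4·5.67×10⁻⁸·(133)⁴ = 70.97 W m⁻².
Hence α = 1 − 70.97/82.40 = 0.1388.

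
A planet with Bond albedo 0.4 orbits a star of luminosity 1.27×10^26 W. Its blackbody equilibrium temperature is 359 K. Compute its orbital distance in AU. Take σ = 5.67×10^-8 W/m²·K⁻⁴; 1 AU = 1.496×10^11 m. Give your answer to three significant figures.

0.268 AU

Energy balance gives S = 4σT⁴/(1−α) = 6279 W/m².
Then d = [L/(4πS)]^(1/2) = 4.012×10^10 m, i.e. 0.2682 AU.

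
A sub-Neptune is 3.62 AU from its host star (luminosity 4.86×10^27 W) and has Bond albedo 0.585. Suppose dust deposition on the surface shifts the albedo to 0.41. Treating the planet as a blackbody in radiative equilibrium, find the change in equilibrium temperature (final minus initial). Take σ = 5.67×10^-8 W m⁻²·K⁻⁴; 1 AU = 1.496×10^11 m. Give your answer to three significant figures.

20.4 K

d = 3.62 × 1.496×10^11 m = 5.416×10^11 m.
Flux at the orbit: S = L/(4πd²) = 4.86×10^27/(4π·(5.42×10^11)²) = 1319 W m⁻².
Initial: T₁ = [S(1−0.585)/(4σ)]^(1/4) = 221.6 K.
Final:   T₂ = [S(1−0.41)/(4σ)]^(1/4) = 242.0 K.
Change: 242.0 − 221.6 = 20.38 K.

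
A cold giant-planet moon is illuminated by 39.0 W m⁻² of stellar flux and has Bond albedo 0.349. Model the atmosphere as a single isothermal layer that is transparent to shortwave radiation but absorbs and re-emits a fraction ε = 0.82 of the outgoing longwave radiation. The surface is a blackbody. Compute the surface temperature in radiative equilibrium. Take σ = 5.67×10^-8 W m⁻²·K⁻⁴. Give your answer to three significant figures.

117 K

At the top of the atmosphere, σT_e⁴ = S(1−α)/4 = 6.347 W m⁻², giving T_e = 102.9 K.
Surface balance with a leaky layer gives σT_s⁴ = σT_e⁴·2/(2−ε), so T_s = T_e·[2/(2−0.82)]^(1/4) = 117.4 K.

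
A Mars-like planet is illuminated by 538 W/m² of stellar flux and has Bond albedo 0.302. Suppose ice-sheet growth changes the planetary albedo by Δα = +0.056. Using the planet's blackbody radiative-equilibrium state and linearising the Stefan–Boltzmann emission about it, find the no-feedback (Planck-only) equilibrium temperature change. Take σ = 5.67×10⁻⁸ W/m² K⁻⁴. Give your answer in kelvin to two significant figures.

-4.0 K

Unperturbed T_e = [538.0·(1−0.302)/(4σ)]^¼ = 201.7 K.
The change in absorbed flux is Δ[S(1−α)/4] = −SΔα/4 = -7.532 W/m².
Planck response: λ_P = 4σT_e³ = 4·5.67×10⁻⁸·(201.7)³ = 1.862 W/m²/K.
ΔT₀ = ΔF/λ_P = -7.532/1.862 = -4.05 K.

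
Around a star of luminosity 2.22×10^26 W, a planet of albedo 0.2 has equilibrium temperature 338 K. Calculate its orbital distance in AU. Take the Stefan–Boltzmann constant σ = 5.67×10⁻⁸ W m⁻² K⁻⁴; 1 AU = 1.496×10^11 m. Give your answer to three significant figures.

The flux needed for this T is 4σT⁴/(1−0.2) = 3700 W m⁻².
From L = 4πd²S, d = √(2.22×10^26/(4π·3700)) = 6.910×10^10 m = 0.4619 AU.

0.462 AU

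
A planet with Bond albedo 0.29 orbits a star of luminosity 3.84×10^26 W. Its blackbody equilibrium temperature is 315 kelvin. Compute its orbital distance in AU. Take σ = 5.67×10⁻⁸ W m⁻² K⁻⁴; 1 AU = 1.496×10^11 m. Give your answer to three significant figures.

0.659 AU

Energy balance gives S = 4σT⁴/(1−α) = 3145 W m⁻².
Then d = [L/(4πS)]^(1/2) = 9.857×10^10 m, i.e. 0.6589 AU.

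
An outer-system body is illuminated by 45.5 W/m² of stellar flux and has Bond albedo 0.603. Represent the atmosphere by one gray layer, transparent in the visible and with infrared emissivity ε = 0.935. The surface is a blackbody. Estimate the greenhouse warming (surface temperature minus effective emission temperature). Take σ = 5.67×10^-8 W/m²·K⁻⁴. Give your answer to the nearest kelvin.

The planet radiates to space at T_e = [S(1−α)/(4σ)]^(1/4) = 94.47 K.
Surface balance with a leaky layer gives σT_s⁴ = σT_e⁴·2/(2−ε), so T_s = T_e·[2/(2−0.935)]^(1/4) = 110.6 K.
The atmosphere warms the surface by 16.12 K.

16 K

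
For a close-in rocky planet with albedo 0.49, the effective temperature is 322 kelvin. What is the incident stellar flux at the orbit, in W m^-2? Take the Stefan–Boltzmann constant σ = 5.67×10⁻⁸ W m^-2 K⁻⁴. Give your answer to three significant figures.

Invert the energy balance for S: S = 4σT⁴/(1−α).
The emitted flux is σT⁴ = 609.5 W m^-2.
So S = 4×609.5/(1−0.49) = 4781 W m^-2.

4780 W m^-2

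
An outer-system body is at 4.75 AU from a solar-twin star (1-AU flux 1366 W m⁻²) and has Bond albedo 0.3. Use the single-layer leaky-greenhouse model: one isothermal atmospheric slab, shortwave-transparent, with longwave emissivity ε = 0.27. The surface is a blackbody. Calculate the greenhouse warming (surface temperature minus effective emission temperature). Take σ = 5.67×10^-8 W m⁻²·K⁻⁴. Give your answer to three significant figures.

By the inverse-square law, S = 1366/4.75² = 60.54 W m⁻².
Effective emission temperature (TOA balance): σT_e⁴ = S(1−α)/4 = 10.60 W m⁻² → T_e = 116.9 K.
The surface balance (absorbed SW + ε·downward IR = σT_s⁴) with T_a⁴ = T_s⁴/2 reduces to T_s = T_e·[2/(2−ε)]^¼ = 121.2 K.
The atmosphere warms the surface by 4.317 K.

4.32 K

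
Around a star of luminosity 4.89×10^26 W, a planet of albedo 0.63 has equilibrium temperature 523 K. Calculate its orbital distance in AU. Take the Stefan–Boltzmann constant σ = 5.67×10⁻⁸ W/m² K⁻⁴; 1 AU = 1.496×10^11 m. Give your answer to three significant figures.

0.195 AU

Required flux: S = 4σT⁴/(1−α) = 45860 W/m².
S = L/(4πd²) → d = √(L/4πS) = √(4.89×10^26/(4π·45860)) = 2.913×10^10 m = 0.1947 AU.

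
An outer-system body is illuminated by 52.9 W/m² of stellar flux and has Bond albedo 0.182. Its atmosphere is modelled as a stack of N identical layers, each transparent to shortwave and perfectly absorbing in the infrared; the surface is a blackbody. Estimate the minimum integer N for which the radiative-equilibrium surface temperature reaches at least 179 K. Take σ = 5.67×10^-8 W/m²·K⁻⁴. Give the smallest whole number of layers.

The effective emission temperature is T_e = [S(1−α)/(4σ)]^¼ = 117.5 K.
Need (N+1)T_e⁴ ≥ T_s⁴, i.e. N+1 ≥ (179/117.5)⁴ = 5.381.
So N ≥ 4.381; the smallest integer is N = 5.

5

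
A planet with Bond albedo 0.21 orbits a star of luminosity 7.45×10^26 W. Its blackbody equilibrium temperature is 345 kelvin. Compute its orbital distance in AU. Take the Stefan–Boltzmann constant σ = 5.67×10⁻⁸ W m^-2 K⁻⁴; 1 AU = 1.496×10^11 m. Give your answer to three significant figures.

0.807 AU

The flux needed for this T is 4σT⁴/(1−0.21) = 4067 W m^-2.
Then d = [L/(4πS)]^(1/2) = 1.207×10^11 m, i.e. 0.8070 AU.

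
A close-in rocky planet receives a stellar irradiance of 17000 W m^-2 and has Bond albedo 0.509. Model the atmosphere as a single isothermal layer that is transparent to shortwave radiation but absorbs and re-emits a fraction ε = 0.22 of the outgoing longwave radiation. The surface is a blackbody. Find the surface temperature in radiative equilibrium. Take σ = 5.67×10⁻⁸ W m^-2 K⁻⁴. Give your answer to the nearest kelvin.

451 K

The planet radiates to space at T_e = [S(1−α)/(4σ)]^(1/4) = 438.0 K.
For a single slab of emissivity ε, T_s⁴ = 2T_e⁴/(2−ε); thus T_s = 438.0·(1.124)^(1/4) = 450.9 K.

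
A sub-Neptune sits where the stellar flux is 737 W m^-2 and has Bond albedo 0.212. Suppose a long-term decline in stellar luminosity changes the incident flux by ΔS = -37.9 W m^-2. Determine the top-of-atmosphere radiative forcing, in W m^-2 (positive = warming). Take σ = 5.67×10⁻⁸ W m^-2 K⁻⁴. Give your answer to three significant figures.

-7.47 W m^-2

TOA radiative forcing: ΔF = (1−α)ΔS/4 = 0.788·(-37.9)/4 = -7.466 W m^-2.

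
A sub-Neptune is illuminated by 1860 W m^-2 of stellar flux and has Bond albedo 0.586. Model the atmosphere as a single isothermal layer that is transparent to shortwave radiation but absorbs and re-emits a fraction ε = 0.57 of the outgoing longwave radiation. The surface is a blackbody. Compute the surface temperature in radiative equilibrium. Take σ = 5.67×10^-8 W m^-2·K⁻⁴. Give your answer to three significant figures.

263 K

At the top of the atmosphere, σT_e⁴ = S(1−α)/4 = 192.5 W m^-2, giving T_e = 241.4 K.
The surface balance (absorbed SW + ε·downward IR = σT_s⁴) with T_a⁴ = T_s⁴/2 reduces to T_s = T_e·[2/(2−ε)]^¼ = 262.5 K.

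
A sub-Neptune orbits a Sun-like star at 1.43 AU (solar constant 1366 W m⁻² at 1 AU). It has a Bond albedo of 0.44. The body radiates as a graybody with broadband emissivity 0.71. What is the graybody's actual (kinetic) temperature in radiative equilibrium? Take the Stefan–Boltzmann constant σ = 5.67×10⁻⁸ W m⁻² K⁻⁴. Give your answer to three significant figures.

220 kelvin

By the inverse-square law, S = 1366/1.43² = 668.0 W m⁻².
The planet absorbs (1−α)S over its disc πR² and re-emits over 4πR², so the mean absorbed flux is (1−0.44)·668.0/4 = 93.52 W m⁻².
Equating to εσT⁴ with ε = 0.71: T = (93.52/0.71σ)^(1/4) = 219.5 K.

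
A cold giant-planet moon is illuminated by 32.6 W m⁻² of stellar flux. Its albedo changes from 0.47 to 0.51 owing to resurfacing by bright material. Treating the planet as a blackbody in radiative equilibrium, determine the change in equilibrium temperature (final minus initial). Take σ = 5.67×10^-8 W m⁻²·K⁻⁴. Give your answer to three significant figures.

-1.81 kelvin

With α = 0.47, T₁ = 93.42 K.
After:  T₂ = [32.60·0.49/(4σ)]^(1/4) = 91.61 K.
ΔT = T₂ − T₁ = -1.815 K.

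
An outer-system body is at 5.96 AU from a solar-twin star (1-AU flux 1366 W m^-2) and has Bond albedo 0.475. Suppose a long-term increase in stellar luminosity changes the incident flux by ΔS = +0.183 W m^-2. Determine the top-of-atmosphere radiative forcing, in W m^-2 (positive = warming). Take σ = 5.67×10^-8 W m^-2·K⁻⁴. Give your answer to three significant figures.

Flux at the orbit: S = 1366/(5.96)² = 38.46 W m^-2.
ΔF = Δ[S(1−α)]/4 = (1−0.475)·+0.183/4 = 0.02402 W m^-2.

0.0240 W m^-2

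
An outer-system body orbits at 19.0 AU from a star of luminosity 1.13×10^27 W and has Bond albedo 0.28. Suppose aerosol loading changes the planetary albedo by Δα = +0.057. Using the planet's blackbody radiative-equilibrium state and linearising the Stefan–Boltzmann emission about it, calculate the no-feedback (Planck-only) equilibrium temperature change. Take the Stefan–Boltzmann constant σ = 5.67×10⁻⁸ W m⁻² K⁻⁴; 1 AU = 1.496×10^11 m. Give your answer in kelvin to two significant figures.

Orbital distance: d = 19.0 AU = 2.842×10^12 m.
Spreading L over a sphere of radius d: S = 1.13×10^27/(4π·2.84×10^12²) = 11.13 W m⁻².
Unperturbed T_e = [11.13·(1−0.28)/(4σ)]^¼ = 77.10 K.
ΔF = −(S/4)Δα = −(11.13/4)×(+0.057) = -0.1586 W m⁻².
The Planck feedback parameter is 4σT_e³ = 0.1039 W m⁻²/K.
Hence the no-feedback warming is ΔF/(4σT_e³) = -1.53 K.

-1.5 K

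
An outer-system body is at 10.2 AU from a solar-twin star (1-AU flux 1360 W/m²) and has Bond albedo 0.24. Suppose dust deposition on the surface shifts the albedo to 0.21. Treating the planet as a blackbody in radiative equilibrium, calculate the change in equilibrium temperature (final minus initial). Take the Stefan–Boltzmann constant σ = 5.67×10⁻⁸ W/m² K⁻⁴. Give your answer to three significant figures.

Flux at the orbit: S = 1360/(10.2)² = 13.07 W/m².
Before: T₁ = [13.07·0.76/(4σ)]^(1/4) = 81.35 K.
Final:   T₂ = [S(1−0.21)/(4σ)]^(1/4) = 82.14 K.
Change: 82.14 − 81.35 = 0.7912 K.

0.791 kelvin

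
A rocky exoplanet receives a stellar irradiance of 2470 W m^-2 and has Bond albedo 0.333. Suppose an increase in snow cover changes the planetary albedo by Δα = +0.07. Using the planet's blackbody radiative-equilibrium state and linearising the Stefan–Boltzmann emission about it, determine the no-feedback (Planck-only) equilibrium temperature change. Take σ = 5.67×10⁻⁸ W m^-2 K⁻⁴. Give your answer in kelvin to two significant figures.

-7.7 K

Reference equilibrium: T_e = [S(1−α)/(4σ)]^(1/4) = 291.9 K.
ΔF = −(S/4)Δα = −(2470/4)×(+0.07) = -43.23 W m^-2.
Planck response: λ_P = 4σT_e³ = 4·5.67×10⁻⁸·(291.9)³ = 5.643 W m^-2/K.
So ΔT₀ = -43.23/5.643 = -7.66 K.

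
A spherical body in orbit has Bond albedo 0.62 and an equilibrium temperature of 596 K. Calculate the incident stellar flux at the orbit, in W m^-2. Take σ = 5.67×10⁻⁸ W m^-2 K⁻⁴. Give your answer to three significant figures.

From S(1−α)/4 = σT⁴: S = 4σT⁴/(1−α).
The emitted flux is σT⁴ = 7154 W m^-2.
S = 4·7154/0.38 = 75310 W m^-2.

75300 W m^-2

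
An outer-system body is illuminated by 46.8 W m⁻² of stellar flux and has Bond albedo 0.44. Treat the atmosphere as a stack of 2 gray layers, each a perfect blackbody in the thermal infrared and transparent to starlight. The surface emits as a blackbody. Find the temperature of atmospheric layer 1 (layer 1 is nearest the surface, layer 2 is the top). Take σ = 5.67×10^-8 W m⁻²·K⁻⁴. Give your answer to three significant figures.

OLR = S(1−α)/4 = 6.552 W m⁻²; the top layer radiates at T_e = 103.7 K.
Each opaque layer satisfies 2T_j⁴ = T_{j−1}⁴ + T_{j+1}⁴, giving T_k⁴ = (N+1−k)T_e⁴.
T_1 = (2)^(1/4)·103.7 = 123.3 K.

123 K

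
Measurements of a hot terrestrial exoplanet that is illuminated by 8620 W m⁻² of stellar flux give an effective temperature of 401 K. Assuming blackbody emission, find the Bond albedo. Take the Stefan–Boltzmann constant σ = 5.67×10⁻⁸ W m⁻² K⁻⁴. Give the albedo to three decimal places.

0.320

From σT⁴ = S(1−α)/4 we invert for α: 1−α = 4σT⁴/S.
4σT⁴ = 4·5.67×10⁻⁸·(401)⁴ = 5864 W m⁻².
1−α = 5864/8620 = 0.6803, so α = 0.3197.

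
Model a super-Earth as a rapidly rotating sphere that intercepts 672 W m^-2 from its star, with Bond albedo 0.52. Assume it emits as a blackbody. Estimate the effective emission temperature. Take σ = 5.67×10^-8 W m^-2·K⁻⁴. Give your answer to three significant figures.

194 K

Averaging over the sphere, the absorbed flux is S(1−α)/4 = 80.64 W m^-2.
Set σT⁴ = 80.64 → T = (80.64/σ)^(1/4) = 194.2 K.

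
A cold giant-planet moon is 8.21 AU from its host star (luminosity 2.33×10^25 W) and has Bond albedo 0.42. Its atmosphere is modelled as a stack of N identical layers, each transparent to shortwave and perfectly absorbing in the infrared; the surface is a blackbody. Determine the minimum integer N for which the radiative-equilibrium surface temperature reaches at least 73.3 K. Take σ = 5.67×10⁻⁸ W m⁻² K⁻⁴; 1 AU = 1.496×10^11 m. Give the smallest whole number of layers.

d = 8.21 × 1.496×10^11 m = 1.228×10^12 m.
Spreading L over a sphere of radius d: S = 2.33×10^25/(4π·1.23×10^12²) = 1.229 W m⁻².
The effective emission temperature is T_e = [S(1−α)/(4σ)]^¼ = 42.11 K.
Need (N+1)T_e⁴ ≥ T_s⁴, i.e. N+1 ≥ (73.3/42.11)⁴ = 9.184.
So N ≥ 8.184; the smallest integer is N = 9.

9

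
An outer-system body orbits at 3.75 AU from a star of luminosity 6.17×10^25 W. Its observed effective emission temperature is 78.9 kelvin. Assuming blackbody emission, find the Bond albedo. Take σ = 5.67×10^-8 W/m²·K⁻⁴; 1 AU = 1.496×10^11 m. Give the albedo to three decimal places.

d = 3.75 × 1.496×10^11 m = 5.610×10^11 m.
S = L/(4πd²) = 15.60 W/m².
From σT⁴ = S(1−α)/4 we invert for α: 1−α = 4σT⁴/S.
4σT⁴ = 4·5.67×10⁻⁸·(78.9)⁴ = 8.789 W/m².
1−α = 8.789/15.60 = 0.5634, so α = 0.4366.

0.437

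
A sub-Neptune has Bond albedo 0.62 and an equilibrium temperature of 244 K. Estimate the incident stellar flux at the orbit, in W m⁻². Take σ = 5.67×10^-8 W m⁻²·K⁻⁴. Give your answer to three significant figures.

From S(1−α)/4 = σT⁴: S = 4σT⁴/(1−α).
σT⁴ = 5.67×10⁻⁸·(244)⁴ = 201.0 W m⁻².
S = 4·201.0/0.38 = 2116 W m⁻².

2120 W m⁻²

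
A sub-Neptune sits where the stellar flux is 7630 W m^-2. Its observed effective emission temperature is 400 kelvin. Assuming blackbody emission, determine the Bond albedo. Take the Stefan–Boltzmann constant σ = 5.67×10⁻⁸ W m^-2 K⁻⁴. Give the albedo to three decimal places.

0.239

Rearranging the radiative balance, α = 1 − 4σT⁴/S.
σT⁴ = 1452 W m^-2, so 4σT⁴ = 5806 W m^-2.
Hence α = 1 − 5806/7630 = 0.2390.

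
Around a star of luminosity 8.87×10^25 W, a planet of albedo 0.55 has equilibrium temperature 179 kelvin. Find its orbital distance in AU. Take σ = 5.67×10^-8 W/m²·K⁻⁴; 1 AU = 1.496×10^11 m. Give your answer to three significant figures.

0.781 AU

Required flux: S = 4σT⁴/(1−α) = 517.4 W/m².
Then d = [L/(4πS)]^(1/2) = 1.168×10^11 m, i.e. 0.7807 AU.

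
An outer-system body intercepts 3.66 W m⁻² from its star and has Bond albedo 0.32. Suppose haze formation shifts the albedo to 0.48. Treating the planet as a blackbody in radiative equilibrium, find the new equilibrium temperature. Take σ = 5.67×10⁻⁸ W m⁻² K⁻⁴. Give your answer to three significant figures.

53.8 kelvin

With the new albedo, S(1−α₂)/4 = 0.4758 W m⁻², so T₂ = 53.82 K.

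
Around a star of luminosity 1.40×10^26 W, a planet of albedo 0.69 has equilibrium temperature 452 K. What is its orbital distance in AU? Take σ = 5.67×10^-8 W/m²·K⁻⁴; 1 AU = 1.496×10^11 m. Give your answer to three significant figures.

Required flux: S = 4σT⁴/(1−α) = 30540 W/m².
Then d = [L/(4πS)]^(1/2) = 1.910×10^10 m, i.e. 0.1277 AU.

0.128 AU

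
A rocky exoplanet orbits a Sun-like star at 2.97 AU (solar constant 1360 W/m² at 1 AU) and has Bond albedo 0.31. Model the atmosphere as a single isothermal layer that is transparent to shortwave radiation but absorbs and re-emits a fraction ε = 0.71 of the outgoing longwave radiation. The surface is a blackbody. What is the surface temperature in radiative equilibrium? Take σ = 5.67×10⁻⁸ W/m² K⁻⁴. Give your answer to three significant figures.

By the inverse-square law, S = 1360/2.97² = 154.2 W/m².
At the top of the atmosphere, σT_e⁴ = S(1−α)/4 = 26.60 W/m², giving T_e = 147.2 K.
Surface balance with a leaky layer gives σT_s⁴ = σT_e⁴·2/(2−ε), so T_s = T_e·[2/(2−0.71)]^(1/4) = 164.2 K.

164 kelvin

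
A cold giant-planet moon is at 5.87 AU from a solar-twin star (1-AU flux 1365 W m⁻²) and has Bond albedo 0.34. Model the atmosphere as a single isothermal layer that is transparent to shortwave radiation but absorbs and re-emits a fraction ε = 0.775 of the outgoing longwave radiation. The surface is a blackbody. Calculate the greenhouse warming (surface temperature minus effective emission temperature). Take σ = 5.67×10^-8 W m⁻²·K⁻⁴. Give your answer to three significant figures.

13.5 K

Irradiance scales as 1/d², so S = 1365 W m⁻² × (1/5.87)² = 39.61 W m⁻².
Effective emission temperature (TOA balance): σT_e⁴ = S(1−α)/4 = 6.536 W m⁻² → T_e = 103.6 K.
The surface balance (absorbed SW + ε·downward IR = σT_s⁴) with T_a⁴ = T_s⁴/2 reduces to T_s = T_e·[2/(2−ε)]^¼ = 117.1 K.
T_s − T_e = 117.1 − 103.6 = 13.51 K.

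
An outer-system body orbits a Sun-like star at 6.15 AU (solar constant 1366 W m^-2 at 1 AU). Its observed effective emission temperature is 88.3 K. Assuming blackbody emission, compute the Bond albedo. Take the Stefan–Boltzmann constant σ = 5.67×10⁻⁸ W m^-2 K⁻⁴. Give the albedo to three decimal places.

By the inverse-square law, S = 1366/6.15² = 36.12 W m^-2.
From σT⁴ = S(1−α)/4 we invert for α: 1−α = 4σT⁴/S.
σT⁴ = 3.447 W m^-2, so 4σT⁴ = 13.79 W m^-2.
Hence α = 1 − 13.79/36.12 = 0.6182.

0.618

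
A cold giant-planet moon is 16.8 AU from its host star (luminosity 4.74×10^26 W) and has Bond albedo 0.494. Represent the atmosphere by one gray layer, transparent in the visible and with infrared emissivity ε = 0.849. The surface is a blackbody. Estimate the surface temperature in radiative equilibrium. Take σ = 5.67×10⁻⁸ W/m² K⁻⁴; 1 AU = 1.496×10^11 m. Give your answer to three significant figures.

69.4 K

Orbital distance: d = 16.8 AU = 2.513×10^12 m.
Spreading L over a sphere of radius d: S = 4.74×10^26/(4π·2.51×10^12²) = 5.972 W/m².
The planet radiates to space at T_e = [S(1−α)/(4σ)]^(1/4) = 60.42 K.
The surface balance (absorbed SW + ε·downward IR = σT_s⁴) with T_a⁴ = T_s⁴/2 reduces to T_s = T_e·[2/(2−ε)]^¼ = 69.36 K.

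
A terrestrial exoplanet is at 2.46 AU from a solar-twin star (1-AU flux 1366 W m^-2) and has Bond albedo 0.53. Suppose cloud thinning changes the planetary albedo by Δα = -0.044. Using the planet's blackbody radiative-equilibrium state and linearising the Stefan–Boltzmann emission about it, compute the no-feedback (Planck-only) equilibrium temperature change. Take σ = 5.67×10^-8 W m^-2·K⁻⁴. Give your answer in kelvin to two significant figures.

By the inverse-square law, S = 1366/2.46² = 225.7 W m^-2.
The baseline emission temperature is T_e = 147.1 K.
TOA radiative forcing: ΔF = −S·Δα/4 = −225.7·(-0.044)/4 = 2.483 W m^-2.
Planck response: λ_P = 4σT_e³ = 4·5.67×10⁻⁸·(147.1)³ = 0.7214 W m^-2/K.
So ΔT₀ = 2.483/0.7214 = 3.44 K.

3.4 kelvin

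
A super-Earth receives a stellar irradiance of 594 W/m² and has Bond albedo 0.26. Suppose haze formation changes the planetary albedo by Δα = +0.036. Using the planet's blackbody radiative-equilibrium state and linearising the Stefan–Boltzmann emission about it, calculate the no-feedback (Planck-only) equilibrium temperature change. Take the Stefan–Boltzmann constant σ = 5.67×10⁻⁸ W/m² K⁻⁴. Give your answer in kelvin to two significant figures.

Unperturbed T_e = [594.0·(1−0.26)/(4σ)]^¼ = 209.8 K.
ΔF = −(S/4)Δα = −(594.0/4)×(+0.036) = -5.346 W/m².
The Planck feedback parameter is 4σT_e³ = 2.095 W/m²/K.
So ΔT₀ = -5.346/2.095 = -2.55 K.

-2.6 kelvin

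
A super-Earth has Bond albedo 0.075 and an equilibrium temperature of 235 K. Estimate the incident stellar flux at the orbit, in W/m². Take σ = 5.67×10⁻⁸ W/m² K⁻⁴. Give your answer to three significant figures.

From S(1−α)/4 = σT⁴: S = 4σT⁴/(1−α).
The emitted flux is σT⁴ = 172.9 W/m².
S = 4·172.9/0.925 = 747.8 W/m².

748 W/m²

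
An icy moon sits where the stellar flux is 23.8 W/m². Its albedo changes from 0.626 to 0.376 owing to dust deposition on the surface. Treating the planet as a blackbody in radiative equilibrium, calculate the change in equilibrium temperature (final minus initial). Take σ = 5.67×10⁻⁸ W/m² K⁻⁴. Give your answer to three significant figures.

Initial: T₁ = [S(1−0.626)/(4σ)]^(1/4) = 79.15 K.
Final:   T₂ = [S(1−0.376)/(4σ)]^(1/4) = 89.96 K.
ΔT = T₂ − T₁ = 10.81 K.

10.8 kelvin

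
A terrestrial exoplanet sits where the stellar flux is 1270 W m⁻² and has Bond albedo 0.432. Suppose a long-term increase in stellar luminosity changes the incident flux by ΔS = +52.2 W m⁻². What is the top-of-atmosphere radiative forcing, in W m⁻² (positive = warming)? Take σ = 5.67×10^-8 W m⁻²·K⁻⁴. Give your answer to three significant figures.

Only a fraction (1−α) is absorbed and it's spread over 4πR², so ΔF = (1−α)ΔS/4 = 7.412 W m⁻².

7.41 W m⁻²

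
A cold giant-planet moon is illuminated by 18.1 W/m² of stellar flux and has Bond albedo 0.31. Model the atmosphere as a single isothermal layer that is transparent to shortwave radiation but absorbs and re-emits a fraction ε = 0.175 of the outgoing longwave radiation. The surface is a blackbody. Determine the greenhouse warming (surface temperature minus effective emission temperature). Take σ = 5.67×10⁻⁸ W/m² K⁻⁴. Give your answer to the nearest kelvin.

At the top of the atmosphere, σT_e⁴ = S(1−α)/4 = 3.122 W/m², giving T_e = 86.14 K.
For a single slab of emissivity ε, T_s⁴ = 2T_e⁴/(2−ε); thus T_s = 86.14·(1.096)^(1/4) = 88.14 K.
The atmosphere warms the surface by 1.995 K.

2 K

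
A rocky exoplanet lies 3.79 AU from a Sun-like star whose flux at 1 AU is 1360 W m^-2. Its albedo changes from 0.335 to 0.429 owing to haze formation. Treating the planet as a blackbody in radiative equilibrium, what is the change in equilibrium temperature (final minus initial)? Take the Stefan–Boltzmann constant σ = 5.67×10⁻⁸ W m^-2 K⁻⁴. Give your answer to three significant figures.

By the inverse-square law, S = 1360/3.79² = 94.68 W m^-2.
With α = 0.335, T₁ = 129.1 K.
After:  T₂ = [94.68·0.571/(4σ)]^(1/4) = 124.3 K.
Change: 124.3 − 129.1 = -4.825 K.

-4.83 kelvin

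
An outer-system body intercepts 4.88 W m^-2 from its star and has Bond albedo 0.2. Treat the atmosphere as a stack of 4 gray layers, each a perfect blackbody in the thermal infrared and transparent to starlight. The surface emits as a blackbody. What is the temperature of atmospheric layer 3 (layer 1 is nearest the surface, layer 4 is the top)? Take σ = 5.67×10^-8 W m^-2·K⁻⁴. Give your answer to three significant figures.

The effective emission temperature is T_e = [S(1−α)/(4σ)]^¼ = 64.41 K.
The net upward flux σT_e⁴ is constant between every pair of levels, so T_k⁴ = (N+1−k)T_e⁴.
T_3 = (2)^(1/4)·64.41 = 76.60 K.

76.6 K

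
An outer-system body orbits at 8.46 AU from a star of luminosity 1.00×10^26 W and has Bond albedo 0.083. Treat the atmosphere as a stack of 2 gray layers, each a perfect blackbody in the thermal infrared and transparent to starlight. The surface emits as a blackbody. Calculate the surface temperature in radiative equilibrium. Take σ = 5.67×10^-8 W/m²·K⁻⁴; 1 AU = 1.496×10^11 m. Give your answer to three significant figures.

88.1 kelvin

Orbital distance: d = 8.46 AU = 1.266×10^12 m.
Flux at the orbit: S = L/(4πd²) = 1.00×10^26/(4π·(1.27×10^12)²) = 4.968 W/m².
Top-of-atmosphere balance: σT_e⁴ = S(1−α)/4 = 1.139 W/m² → T_e = 66.95 K.
With N = 2 opaque layers, T_s = (N+1)^(1/4)·T_e = 3^(1/4)·66.95 = 88.11 K.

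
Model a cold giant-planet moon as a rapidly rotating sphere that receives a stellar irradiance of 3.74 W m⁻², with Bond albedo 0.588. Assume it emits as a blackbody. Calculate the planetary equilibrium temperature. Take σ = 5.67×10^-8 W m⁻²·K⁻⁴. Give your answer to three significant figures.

Absorbed flux (global mean): S(1−α)/4 = 3.740·0.412/4 = 0.3852 W m⁻².
Set σT⁴ = 0.3852 → T = (0.3852/σ)^(1/4) = 51.05 K.

51.1 K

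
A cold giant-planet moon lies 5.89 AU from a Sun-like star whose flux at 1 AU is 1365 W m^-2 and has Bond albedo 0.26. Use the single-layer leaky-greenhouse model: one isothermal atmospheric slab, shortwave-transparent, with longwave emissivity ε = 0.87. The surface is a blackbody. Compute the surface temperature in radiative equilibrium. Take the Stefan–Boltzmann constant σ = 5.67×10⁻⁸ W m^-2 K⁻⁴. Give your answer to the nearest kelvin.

123 K

Flux at the orbit: S = 1365/(5.89)² = 39.35 W m^-2.
Effective emission temperature (TOA balance): σT_e⁴ = S(1−α)/4 = 7.279 W m^-2 → T_e = 106.4 K.
For a single slab of emissivity ε, T_s⁴ = 2T_e⁴/(2−ε); thus T_s = 106.4·(1.77)^(1/4) = 122.8 K.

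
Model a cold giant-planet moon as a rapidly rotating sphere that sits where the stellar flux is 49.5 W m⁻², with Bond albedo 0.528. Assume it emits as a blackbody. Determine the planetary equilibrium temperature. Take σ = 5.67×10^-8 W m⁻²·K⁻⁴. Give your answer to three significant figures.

101 K

The planet absorbs (1−α)S over its disc πR² and re-emits over 4πR², so the mean absorbed flux is (1−0.528)·49.50/4 = 5.841 W m⁻².
Balancing against σT⁴: T = (5.841/5.67×10⁻⁸)^(1/4) = 100.7 K.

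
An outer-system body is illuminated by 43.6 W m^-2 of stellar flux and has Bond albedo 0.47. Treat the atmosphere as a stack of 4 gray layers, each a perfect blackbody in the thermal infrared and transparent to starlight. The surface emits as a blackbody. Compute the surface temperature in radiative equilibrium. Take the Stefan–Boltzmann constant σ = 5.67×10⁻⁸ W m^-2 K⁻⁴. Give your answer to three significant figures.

OLR = S(1−α)/4 = 5.777 W m^-2; the top layer radiates at T_e = 100.5 K.
For an N-layer opaque stack, T_s⁴ = (N+1)T_e⁴, hence T_s = (5)^(1/4)×100.5 K = 150.2 K.

150 K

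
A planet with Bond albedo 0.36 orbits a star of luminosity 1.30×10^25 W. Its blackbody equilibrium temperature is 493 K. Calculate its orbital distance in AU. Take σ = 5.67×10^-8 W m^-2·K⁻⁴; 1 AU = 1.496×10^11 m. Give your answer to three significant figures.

0.0470 AU

Energy balance gives S = 4σT⁴/(1−α) = 20930 W m^-2.
From L = 4πd²S, d = √(1.30×10^25/(4π·20930)) = 7.030×10^9 m = 0.04699 AU.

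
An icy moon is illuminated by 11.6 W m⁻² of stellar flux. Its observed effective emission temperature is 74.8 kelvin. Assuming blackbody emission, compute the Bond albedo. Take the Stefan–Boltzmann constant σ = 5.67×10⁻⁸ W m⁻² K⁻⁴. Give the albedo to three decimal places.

0.388

From σT⁴ = S(1−α)/4 we invert for α: 1−α = 4σT⁴/S.
σT⁴ = 1.775 W m⁻², so 4σT⁴ = 7.100 W m⁻².
1−α = 7.100/11.60 = 0.6121, so α = 0.3879.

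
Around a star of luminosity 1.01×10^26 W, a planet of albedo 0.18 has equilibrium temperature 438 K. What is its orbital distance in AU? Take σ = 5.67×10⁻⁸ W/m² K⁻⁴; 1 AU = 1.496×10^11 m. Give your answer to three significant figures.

0.188 AU

Required flux: S = 4σT⁴/(1−α) = 10180 W/m².
S = L/(4πd²) → d = √(L/4πS) = √(1.01×10^26/(4π·10180)) = 2.810×10^10 m = 0.1878 AU.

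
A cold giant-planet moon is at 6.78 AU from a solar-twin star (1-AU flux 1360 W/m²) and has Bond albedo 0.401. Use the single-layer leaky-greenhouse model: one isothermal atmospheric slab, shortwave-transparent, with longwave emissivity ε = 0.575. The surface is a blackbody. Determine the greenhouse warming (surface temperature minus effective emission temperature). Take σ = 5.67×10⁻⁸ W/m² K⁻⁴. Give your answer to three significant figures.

By the inverse-square law, S = 1360/6.78² = 29.59 W/m².
The planet radiates to space at T_e = [S(1−α)/(4σ)]^(1/4) = 94.02 K.
For a single slab of emissivity ε, T_s⁴ = 2T_e⁴/(2−ε); thus T_s = 94.02·(1.404)^(1/4) = 102.3 K.
Greenhouse warming: T_s − T_e = 8.315 K.

8.31 kelvin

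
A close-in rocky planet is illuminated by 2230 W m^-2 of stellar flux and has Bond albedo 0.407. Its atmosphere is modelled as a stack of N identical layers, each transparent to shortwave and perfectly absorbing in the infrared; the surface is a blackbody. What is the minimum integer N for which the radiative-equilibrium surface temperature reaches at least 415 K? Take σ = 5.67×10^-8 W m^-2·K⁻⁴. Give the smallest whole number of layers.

The effective emission temperature is T_e = [S(1−α)/(4σ)]^¼ = 276.3 K.
T_s = (N+1)^(1/4)·T_e ≥ 415 K requires N+1 ≥ (T_s/T_e)⁴ = (415/276.3)⁴ = 5.087.
So N ≥ 4.087; the smallest integer is N = 5.

5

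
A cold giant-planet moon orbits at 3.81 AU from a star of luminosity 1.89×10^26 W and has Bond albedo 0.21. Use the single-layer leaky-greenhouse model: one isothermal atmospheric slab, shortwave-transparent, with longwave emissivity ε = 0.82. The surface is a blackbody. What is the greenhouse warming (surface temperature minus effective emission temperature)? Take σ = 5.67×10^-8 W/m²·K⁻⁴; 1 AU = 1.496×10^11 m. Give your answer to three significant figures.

d = 3.81 × 1.496×10^11 m = 5.700×10^11 m.
S = L/(4πd²) = 46.30 W/m².
At the top of the atmosphere, σT_e⁴ = S(1−α)/4 = 9.143 W/m², giving T_e = 112.7 K.
Surface balance with a leaky layer gives σT_s⁴ = σT_e⁴·2/(2−ε), so T_s = T_e·[2/(2−0.82)]^(1/4) = 128.6 K.
T_s − T_e = 128.6 − 112.7 = 15.89 K.

15.9 K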